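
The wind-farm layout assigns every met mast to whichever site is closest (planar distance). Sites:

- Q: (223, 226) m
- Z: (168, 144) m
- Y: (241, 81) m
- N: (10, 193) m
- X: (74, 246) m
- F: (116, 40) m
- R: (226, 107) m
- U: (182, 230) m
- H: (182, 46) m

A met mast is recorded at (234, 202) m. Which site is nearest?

Squared distances to each site:
Q: 697.000; Z: 7720.000; Y: 14690.000; N: 50257.000; X: 27536.000; F: 40168.000; R: 9089.000; U: 3488.000; H: 27040.000.
Minimum at Q.

Q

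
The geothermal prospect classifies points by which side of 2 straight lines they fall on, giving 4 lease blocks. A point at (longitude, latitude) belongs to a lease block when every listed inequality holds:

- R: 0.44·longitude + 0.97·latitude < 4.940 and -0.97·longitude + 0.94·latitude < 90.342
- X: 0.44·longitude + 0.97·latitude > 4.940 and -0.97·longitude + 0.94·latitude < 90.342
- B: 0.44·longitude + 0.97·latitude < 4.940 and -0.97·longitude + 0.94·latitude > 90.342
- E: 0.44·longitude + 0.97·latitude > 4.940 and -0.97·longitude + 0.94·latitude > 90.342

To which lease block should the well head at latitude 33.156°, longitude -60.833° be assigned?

0.44·-60.833 + 0.97·33.156 = 5.395, which is > 4.940
-0.97·-60.833 + 0.94·33.156 = 90.175, which is < 90.342
This sign pattern matches X.

X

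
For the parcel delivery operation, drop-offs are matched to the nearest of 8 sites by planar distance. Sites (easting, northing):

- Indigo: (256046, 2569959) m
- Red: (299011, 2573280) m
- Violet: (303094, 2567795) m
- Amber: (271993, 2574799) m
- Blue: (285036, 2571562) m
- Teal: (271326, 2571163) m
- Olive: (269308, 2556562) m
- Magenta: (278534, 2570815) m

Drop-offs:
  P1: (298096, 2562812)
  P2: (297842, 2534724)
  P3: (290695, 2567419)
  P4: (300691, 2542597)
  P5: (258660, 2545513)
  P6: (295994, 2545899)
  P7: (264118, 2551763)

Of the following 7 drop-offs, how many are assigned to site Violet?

P1 → Violet
P2 → Violet
P3 → Blue
P4 → Violet
P5 → Olive
P6 → Violet
P7 → Olive
4 of the 7 go to Violet.

4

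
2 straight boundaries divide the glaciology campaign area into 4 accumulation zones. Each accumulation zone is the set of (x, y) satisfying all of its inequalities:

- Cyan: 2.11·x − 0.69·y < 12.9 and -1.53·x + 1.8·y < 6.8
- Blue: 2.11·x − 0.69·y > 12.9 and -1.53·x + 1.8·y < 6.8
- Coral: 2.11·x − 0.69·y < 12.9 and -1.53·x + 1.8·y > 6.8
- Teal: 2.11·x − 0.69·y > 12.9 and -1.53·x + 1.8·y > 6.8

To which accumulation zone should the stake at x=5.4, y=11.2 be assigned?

2.11·5.4 − 0.69·11.2 = 3.666, which is < 12.9
-1.53·5.4 + 1.8·11.2 = 11.898, which is > 6.8
This sign pattern matches Coral.

Coral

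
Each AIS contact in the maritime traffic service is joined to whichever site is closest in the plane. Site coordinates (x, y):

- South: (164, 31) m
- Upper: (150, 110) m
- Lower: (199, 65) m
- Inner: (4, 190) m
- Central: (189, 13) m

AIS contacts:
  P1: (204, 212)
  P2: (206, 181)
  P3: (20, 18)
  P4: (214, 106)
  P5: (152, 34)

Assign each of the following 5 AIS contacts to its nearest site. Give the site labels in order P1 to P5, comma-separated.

P1 → Upper (d²=13320.00)
P2 → Upper (d²=8177.00)
P3 → South (d²=20905.00)
P4 → Lower (d²=1906.00)
P5 → South (d²=153.00)

Upper, Upper, South, Lower, South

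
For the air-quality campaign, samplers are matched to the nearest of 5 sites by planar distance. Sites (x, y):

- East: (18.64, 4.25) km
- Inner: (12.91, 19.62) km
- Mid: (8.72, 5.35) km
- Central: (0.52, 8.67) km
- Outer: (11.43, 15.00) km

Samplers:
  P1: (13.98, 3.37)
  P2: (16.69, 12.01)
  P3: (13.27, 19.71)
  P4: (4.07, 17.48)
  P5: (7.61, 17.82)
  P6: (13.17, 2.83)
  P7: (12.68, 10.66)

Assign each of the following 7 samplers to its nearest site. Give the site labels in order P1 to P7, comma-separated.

P1 → East (d²=22.49)
P2 → Outer (d²=36.61)
P3 → Inner (d²=0.14)
P4 → Outer (d²=60.32)
P5 → Outer (d²=22.54)
P6 → Mid (d²=26.15)
P7 → Outer (d²=20.40)

East, Outer, Inner, Outer, Outer, Mid, Outer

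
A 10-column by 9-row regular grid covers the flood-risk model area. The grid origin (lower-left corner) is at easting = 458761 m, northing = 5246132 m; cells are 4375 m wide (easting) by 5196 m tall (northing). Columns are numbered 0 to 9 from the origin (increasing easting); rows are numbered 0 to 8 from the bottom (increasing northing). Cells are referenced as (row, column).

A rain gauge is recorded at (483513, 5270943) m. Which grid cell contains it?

Column index: ⌊(483513 − 458761) / 4375⌋ = ⌊5.658⌋ = 5
Row offset from origin: ⌊(5270943 − 5246132) / 5196⌋ = ⌊4.775⌋ = 4 → row 4

(4, 5)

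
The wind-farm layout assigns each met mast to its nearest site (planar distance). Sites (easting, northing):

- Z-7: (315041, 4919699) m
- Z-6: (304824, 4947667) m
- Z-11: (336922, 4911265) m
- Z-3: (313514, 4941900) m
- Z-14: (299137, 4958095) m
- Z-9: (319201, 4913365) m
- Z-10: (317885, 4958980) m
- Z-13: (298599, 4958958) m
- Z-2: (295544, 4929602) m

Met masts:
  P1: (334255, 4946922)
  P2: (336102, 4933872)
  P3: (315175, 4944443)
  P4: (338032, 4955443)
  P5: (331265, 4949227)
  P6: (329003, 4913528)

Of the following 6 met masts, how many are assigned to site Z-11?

2

P1 → Z-10
P2 → Z-11
P3 → Z-3
P4 → Z-10
P5 → Z-10
P6 → Z-11
2 of the 6 go to Z-11.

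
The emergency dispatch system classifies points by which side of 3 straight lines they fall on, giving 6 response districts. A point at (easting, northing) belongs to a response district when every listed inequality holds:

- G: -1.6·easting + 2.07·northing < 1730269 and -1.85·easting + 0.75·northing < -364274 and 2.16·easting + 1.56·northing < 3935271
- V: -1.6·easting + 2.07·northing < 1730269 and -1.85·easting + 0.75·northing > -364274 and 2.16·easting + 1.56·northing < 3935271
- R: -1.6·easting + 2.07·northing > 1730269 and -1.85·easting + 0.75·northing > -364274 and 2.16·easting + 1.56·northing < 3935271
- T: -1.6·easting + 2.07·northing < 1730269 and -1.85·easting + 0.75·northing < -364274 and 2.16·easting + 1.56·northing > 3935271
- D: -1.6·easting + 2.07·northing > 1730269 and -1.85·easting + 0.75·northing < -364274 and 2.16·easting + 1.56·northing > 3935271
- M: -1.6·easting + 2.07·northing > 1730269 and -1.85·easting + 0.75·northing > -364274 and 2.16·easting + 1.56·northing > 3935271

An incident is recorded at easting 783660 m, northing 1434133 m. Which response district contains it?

-1.6·783660 + 2.07·1434133 = 1714799.310, which is < 1730269
-1.85·783660 + 0.75·1434133 = -374171.250, which is < -364274
2.16·783660 + 1.56·1434133 = 3929953.080, which is < 3935271
This sign pattern matches G.

G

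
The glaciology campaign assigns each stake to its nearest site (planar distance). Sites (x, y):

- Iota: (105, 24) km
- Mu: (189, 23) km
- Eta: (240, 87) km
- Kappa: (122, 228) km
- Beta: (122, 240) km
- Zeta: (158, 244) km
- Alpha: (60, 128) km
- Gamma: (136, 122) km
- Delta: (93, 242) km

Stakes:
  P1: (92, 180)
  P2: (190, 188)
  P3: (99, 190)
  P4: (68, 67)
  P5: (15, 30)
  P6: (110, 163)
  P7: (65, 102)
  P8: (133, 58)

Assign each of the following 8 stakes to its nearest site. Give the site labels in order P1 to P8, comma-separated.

Kappa, Zeta, Kappa, Iota, Iota, Gamma, Alpha, Iota

P1 → Kappa (d²=3204.00)
P2 → Zeta (d²=4160.00)
P3 → Kappa (d²=1973.00)
P4 → Iota (d²=3218.00)
P5 → Iota (d²=8136.00)
P6 → Gamma (d²=2357.00)
P7 → Alpha (d²=701.00)
P8 → Iota (d²=1940.00)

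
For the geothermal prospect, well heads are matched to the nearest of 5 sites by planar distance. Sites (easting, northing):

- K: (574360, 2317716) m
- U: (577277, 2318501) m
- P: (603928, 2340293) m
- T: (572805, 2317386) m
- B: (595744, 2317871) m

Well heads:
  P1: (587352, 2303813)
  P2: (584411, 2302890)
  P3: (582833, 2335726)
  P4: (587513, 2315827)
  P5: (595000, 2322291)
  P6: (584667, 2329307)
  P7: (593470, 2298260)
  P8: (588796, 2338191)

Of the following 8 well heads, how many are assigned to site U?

3

P1 → B
P2 → U
P3 → U
P4 → B
P5 → B
P6 → U
P7 → B
P8 → P
3 of the 8 go to U.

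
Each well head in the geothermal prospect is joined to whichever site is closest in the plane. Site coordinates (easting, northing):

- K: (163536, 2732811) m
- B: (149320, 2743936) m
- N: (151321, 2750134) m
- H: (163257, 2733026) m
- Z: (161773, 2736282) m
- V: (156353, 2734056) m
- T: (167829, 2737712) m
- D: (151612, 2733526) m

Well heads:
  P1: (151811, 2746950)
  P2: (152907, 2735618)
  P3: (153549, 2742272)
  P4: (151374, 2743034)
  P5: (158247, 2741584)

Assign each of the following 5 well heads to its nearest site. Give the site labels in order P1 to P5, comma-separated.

P1 → N (d²=10377956.00)
P2 → D (d²=6053489.00)
P3 → B (d²=20653337.00)
P4 → B (d²=5032520.00)
P5 → Z (d²=40543880.00)

N, D, B, B, Z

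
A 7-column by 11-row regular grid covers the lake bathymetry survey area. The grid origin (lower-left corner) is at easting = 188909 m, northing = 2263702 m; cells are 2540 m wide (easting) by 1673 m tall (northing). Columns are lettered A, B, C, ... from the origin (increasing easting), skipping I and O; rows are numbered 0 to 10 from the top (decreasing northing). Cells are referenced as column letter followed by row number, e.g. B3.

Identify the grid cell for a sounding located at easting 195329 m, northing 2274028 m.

Column index: ⌊(195329 − 188909) / 2540⌋ = ⌊2.528⌋ = 2 → column C
Row offset from origin: ⌊(2274028 − 2263702) / 1673⌋ = ⌊6.172⌋ = 6 → row 4 (counted from top)

C4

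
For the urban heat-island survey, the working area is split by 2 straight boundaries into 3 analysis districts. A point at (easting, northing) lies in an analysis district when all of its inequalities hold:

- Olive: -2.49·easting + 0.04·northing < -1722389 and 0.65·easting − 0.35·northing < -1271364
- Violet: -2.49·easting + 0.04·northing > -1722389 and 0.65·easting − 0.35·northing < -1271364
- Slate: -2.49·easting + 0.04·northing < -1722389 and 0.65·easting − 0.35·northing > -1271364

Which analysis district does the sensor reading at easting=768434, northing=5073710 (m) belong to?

-2.49·768434 + 0.04·5073710 = -1710452.260, which is > -1722389
0.65·768434 − 0.35·5073710 = -1276316.400, which is < -1271364
This sign pattern matches Violet.

Violet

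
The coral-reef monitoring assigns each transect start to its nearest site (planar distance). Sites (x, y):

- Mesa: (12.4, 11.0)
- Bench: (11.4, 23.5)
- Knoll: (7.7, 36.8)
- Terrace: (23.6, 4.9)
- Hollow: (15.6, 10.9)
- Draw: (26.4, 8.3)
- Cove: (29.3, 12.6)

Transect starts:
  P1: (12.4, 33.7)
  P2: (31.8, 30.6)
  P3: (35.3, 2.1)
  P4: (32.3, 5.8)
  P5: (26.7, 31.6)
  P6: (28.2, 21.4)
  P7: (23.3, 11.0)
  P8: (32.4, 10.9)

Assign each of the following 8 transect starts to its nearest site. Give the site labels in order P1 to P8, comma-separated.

P1 → Knoll (d²=31.70)
P2 → Cove (d²=330.25)
P3 → Draw (d²=117.65)
P4 → Draw (d²=41.06)
P5 → Bench (d²=299.70)
P6 → Cove (d²=78.65)
P7 → Draw (d²=16.90)
P8 → Cove (d²=12.50)

Knoll, Cove, Draw, Draw, Bench, Cove, Draw, Cove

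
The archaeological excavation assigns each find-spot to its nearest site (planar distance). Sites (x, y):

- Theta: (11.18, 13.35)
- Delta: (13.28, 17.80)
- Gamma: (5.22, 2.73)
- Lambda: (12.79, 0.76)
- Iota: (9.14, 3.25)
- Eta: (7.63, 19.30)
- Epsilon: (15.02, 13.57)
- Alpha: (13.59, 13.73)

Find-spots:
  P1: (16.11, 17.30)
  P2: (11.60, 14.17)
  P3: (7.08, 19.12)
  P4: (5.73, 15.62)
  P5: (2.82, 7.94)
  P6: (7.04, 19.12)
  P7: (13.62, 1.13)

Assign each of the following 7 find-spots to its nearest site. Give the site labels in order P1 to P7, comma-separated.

Delta, Theta, Eta, Eta, Gamma, Eta, Lambda

P1 → Delta (d²=8.26)
P2 → Theta (d²=0.85)
P3 → Eta (d²=0.33)
P4 → Eta (d²=17.15)
P5 → Gamma (d²=32.90)
P6 → Eta (d²=0.38)
P7 → Lambda (d²=0.83)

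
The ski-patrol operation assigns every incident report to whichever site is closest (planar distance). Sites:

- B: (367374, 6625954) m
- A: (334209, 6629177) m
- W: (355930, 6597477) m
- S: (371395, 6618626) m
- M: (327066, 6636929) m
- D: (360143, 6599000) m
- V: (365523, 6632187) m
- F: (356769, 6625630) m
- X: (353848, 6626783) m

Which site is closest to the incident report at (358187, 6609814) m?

Squared distances to each site:
B: 344900569.000; A: 949870253.000; W: 157295618.000; S: 252102608.000; M: 1703739866.000; D: 120768532.000; V: 554368025.000; F: 252156580.000; X: 306773882.000.
Minimum at D.

D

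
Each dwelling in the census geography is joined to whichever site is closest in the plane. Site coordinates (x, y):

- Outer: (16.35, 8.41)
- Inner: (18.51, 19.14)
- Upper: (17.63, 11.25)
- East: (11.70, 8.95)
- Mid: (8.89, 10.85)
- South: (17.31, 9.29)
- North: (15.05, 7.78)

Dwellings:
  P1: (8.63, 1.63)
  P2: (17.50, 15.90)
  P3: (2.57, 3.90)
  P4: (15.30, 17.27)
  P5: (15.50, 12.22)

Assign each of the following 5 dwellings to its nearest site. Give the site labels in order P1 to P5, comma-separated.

P1 → East (d²=63.01)
P2 → Inner (d²=11.52)
P3 → Mid (d²=88.24)
P4 → Inner (d²=13.80)
P5 → Upper (d²=5.48)

East, Inner, Mid, Inner, Upper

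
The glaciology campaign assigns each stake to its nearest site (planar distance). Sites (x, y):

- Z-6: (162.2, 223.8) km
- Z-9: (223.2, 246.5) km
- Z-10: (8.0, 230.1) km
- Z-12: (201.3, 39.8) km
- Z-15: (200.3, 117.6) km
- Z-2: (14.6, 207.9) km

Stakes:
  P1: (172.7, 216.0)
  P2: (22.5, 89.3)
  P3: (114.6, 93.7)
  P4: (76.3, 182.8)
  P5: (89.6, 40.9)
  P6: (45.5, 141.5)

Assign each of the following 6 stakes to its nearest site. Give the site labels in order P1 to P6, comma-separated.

Z-6, Z-2, Z-15, Z-2, Z-12, Z-2

P1 → Z-6 (d²=171.09)
P2 → Z-2 (d²=14128.37)
P3 → Z-15 (d²=7915.70)
P4 → Z-2 (d²=4436.90)
P5 → Z-12 (d²=12478.10)
P6 → Z-2 (d²=5363.77)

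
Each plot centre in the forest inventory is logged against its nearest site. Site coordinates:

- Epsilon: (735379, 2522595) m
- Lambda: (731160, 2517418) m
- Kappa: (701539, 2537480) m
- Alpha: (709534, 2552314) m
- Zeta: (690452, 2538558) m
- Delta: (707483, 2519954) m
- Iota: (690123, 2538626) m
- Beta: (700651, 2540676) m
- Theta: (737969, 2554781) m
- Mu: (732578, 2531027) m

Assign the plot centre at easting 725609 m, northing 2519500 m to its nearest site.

Squared distances to each site:
Epsilon: 105031925.000; Lambda: 35148325.000; Kappa: 902645300.000; Alpha: 1335164221.000; Zeta: 1599222013.000; Delta: 328757992.000; Iota: 1625060072.000; Beta: 1071324740.000; Theta: 1397518561.000; Mu: 181438690.000.
Minimum at Lambda.

Lambda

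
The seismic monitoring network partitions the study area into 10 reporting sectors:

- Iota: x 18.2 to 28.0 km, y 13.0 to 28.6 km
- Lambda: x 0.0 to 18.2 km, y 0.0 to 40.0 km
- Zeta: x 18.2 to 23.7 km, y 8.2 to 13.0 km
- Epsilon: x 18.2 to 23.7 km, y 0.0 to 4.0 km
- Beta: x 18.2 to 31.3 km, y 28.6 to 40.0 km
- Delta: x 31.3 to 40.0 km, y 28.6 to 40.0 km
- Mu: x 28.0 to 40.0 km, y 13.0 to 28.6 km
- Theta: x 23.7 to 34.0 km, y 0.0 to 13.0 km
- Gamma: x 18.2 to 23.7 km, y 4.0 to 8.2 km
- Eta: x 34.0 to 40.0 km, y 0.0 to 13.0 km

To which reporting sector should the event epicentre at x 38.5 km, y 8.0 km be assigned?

Eta

The point has x = 38.5 and y = 8.0.
Only Eta satisfies 34.0 ≤ x ≤ 40.0 and 0.0 ≤ y ≤ 13.0.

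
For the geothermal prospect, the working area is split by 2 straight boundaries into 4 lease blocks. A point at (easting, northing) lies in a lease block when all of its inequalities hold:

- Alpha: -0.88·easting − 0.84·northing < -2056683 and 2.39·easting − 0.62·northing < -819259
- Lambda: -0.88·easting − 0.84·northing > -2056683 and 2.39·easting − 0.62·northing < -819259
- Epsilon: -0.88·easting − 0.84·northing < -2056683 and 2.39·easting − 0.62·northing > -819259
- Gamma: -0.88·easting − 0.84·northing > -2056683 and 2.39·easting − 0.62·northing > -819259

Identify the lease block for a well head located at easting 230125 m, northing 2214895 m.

Alpha

-0.88·230125 − 0.84·2214895 = -2063021.800, which is < -2056683
2.39·230125 − 0.62·2214895 = -823236.150, which is < -819259
This sign pattern matches Alpha.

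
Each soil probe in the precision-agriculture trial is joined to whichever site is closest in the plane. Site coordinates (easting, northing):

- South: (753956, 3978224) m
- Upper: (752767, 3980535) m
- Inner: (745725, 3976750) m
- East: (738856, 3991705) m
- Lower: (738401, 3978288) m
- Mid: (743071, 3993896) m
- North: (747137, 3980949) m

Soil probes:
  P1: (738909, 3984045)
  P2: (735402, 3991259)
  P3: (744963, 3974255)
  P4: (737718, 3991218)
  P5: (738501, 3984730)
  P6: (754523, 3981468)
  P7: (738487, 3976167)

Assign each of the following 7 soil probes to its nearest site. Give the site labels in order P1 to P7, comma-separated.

P1 → Lower (d²=33401113.00)
P2 → East (d²=12129032.00)
P3 → Inner (d²=6805669.00)
P4 → East (d²=1532213.00)
P5 → Lower (d²=41509364.00)
P6 → Upper (d²=3954025.00)
P7 → Lower (d²=4506037.00)

Lower, East, Inner, East, Lower, Upper, Lower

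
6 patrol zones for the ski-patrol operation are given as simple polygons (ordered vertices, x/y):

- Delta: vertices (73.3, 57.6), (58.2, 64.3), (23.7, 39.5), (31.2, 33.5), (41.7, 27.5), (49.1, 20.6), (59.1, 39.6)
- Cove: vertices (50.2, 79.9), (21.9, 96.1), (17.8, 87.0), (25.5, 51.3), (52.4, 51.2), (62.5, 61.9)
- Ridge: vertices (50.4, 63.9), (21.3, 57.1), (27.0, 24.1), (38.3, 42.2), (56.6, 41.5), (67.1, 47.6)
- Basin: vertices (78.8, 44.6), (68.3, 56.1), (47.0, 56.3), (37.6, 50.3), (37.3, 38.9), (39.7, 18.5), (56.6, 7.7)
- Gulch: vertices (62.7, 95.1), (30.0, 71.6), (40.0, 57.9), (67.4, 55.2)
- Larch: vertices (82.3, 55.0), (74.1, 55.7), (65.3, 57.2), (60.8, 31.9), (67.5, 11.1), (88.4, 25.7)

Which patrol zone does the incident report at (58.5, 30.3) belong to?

Cast a ray rightward from (58.5, 30.3). For each polygon, the edges (by vertex number in listed order) whose endpoints lie on opposite sides of y = 30.3, where each meets that height, and whether that is right or left of the point:
Delta: 4–5 at x≈36.80 (left), 6–7 at x≈54.21 (left) → 0 crossings.
Cove: no edge straddles that height → 0 crossings.
Ridge: 2–3 at x≈25.93 (left), 3–4 at x≈30.87 (left) → 0 crossings.
Basin: 5–6 at x≈38.31 (left), 7–1 at x≈70.20 (right) → 1 crossing.
Gulch: no edge straddles that height → 0 crossings.
Larch: 4–5 at x≈61.32 (right), 6–1 at x≈87.44 (right) → 2 crossings.
Only Basin has an odd count, so the point is inside Basin.

Basin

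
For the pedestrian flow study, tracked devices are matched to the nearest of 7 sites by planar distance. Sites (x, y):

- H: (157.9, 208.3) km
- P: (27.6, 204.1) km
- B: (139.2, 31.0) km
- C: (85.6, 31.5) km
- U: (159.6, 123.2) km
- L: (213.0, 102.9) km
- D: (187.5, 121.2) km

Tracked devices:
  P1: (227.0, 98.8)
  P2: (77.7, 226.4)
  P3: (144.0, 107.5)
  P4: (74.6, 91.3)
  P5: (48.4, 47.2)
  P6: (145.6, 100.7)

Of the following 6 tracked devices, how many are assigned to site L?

1

P1 → L
P2 → P
P3 → U
P4 → C
P5 → C
P6 → U
1 of the 6 goes to L.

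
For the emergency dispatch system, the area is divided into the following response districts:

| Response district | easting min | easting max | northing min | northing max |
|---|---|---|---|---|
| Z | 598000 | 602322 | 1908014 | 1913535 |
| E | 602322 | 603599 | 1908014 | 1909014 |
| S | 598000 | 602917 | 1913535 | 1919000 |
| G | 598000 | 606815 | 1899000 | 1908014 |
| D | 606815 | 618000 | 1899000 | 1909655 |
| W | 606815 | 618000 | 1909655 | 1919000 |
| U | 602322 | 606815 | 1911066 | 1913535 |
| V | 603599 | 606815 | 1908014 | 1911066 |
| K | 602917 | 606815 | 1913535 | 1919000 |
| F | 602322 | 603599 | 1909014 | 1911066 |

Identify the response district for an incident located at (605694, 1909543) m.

The point has easting = 605694 and northing = 1909543.
Only V satisfies 603599 ≤ easting ≤ 606815 and 1908014 ≤ northing ≤ 1911066.

V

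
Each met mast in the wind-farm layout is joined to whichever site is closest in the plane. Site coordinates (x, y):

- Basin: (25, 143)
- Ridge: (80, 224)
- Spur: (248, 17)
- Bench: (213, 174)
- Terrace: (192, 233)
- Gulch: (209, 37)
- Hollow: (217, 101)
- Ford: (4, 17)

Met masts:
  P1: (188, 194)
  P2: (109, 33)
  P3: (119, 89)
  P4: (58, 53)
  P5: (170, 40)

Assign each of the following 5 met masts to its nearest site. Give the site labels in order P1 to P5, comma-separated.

Bench, Gulch, Hollow, Ford, Gulch

P1 → Bench (d²=1025.00)
P2 → Gulch (d²=10016.00)
P3 → Hollow (d²=9748.00)
P4 → Ford (d²=4212.00)
P5 → Gulch (d²=1530.00)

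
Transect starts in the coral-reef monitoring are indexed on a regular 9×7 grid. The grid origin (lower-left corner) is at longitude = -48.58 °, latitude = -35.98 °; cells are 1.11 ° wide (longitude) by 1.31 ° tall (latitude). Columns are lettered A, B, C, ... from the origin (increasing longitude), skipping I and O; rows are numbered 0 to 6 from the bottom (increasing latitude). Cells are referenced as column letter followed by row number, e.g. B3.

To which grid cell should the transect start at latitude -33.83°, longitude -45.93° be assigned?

Column index: ⌊(-45.93 − -48.58) / 1.11⌋ = ⌊2.387⌋ = 2 → column C
Row offset from origin: ⌊(-33.83 − -35.98) / 1.31⌋ = ⌊1.641⌋ = 1 → row 1

C1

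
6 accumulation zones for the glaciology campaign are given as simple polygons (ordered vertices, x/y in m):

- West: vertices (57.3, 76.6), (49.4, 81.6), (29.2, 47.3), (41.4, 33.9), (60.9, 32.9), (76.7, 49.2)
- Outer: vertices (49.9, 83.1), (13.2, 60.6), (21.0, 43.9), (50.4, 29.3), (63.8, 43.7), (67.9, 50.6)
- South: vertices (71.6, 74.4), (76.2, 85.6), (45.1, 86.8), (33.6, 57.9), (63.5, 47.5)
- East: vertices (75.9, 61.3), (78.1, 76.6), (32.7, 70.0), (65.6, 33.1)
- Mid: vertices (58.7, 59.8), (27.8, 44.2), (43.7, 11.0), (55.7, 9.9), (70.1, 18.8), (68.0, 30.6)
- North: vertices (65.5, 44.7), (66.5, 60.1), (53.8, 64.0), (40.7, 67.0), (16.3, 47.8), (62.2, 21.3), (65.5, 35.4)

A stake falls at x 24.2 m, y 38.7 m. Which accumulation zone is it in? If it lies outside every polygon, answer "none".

none

Cast a ray rightward from (24.2, 38.7). For each polygon, the edges (by vertex number in listed order) whose endpoints lie on opposite sides of y = 38.7, where each meets that height, and whether that is right or left of the point:
West: 3–4 at x≈37.03 (right), 5–6 at x≈66.52 (right) → 2 crossings.
Outer: 3–4 at x≈31.47 (right), 4–5 at x≈59.15 (right) → 2 crossings.
South: no edge straddles that height → 0 crossings.
East: 3–4 at x≈60.61 (right), 4–1 at x≈67.65 (right) → 2 crossings.
Mid: 2–3 at x≈30.43 (right), 6–1 at x≈65.42 (right) → 2 crossings.
North: 5–6 at x≈32.06 (right), 7–1 at x≈65.50 (right) → 2 crossings.
All counts are even, so the point lies outside every listed polygon.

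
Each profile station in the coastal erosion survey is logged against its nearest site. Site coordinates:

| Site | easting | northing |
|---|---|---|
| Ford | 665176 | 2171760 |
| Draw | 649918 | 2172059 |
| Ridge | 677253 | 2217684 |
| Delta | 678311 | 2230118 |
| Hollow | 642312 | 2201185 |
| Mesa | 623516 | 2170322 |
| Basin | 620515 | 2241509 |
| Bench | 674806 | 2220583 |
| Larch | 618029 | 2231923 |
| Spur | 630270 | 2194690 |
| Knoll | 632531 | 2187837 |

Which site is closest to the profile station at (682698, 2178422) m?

Squared distances to each site:
Ford: 351402728.000; Draw: 1115016169.000; Ridge: 1571152669.000; Delta: 2691722185.000; Hollow: 2149183165.000; Mesa: 3568119124.000; Basin: 7846695058.000; Bench: 1839833585.000; Larch: 7044436562.000; Spur: 3013343008.000; Knoll: 2605370114.000.
Minimum at Ford.

Ford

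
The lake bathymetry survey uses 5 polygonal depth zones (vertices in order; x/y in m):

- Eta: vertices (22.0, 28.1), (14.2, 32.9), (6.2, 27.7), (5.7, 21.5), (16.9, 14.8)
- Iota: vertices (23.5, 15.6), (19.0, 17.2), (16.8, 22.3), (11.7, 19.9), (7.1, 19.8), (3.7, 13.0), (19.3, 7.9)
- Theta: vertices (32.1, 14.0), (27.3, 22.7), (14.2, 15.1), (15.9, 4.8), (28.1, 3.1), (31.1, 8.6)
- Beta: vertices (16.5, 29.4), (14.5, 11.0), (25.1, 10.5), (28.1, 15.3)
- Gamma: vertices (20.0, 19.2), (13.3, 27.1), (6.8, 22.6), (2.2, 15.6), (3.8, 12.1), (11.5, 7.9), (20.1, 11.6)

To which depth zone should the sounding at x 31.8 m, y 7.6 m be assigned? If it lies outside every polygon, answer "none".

Cast a ray rightward from (31.8, 7.6). For each polygon, the edges (by vertex number in listed order) whose endpoints lie on opposite sides of y = 7.6, where each meets that height, and whether that is right or left of the point:
Eta: no edge straddles that height → 0 crossings.
Iota: no edge straddles that height → 0 crossings.
Theta: 3–4 at x≈15.44 (left), 5–6 at x≈30.55 (left) → 0 crossings.
Beta: no edge straddles that height → 0 crossings.
Gamma: no edge straddles that height → 0 crossings.
All counts are even, so the point lies outside every listed polygon.

none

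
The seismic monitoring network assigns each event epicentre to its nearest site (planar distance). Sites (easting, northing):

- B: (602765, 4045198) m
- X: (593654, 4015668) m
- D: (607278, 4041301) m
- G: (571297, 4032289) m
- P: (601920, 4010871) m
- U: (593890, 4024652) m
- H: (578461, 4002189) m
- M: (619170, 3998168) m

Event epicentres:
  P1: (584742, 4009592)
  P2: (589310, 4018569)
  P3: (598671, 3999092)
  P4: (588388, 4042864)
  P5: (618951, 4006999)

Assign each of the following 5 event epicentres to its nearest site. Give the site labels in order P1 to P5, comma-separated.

P1 → H (d²=94255370.00)
P2 → X (d²=27286137.00)
P3 → P (d²=149300842.00)
P4 → B (d²=212145685.00)
P5 → M (d²=78034522.00)

H, X, P, B, M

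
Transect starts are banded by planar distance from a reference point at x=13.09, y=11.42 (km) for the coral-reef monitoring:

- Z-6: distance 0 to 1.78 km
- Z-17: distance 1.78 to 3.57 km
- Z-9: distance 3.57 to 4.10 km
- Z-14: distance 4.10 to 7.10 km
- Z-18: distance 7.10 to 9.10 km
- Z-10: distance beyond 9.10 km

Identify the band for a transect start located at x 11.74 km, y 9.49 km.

Z-17

Distance = √((11.74−13.09)² + (9.49−11.42)²) = √(1.822 + 3.725) = 2.355 km.
1.78 ≤ 2.355 < 3.57 → Z-17.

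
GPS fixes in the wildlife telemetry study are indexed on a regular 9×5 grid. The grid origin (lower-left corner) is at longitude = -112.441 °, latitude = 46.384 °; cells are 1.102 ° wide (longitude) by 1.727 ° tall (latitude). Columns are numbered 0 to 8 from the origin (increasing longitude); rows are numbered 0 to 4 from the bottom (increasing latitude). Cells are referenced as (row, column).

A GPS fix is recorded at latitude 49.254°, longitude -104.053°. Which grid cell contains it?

Column index: ⌊(-104.053 − -112.441) / 1.102⌋ = ⌊7.612⌋ = 7
Row offset from origin: ⌊(49.254 − 46.384) / 1.727⌋ = ⌊1.662⌋ = 1 → row 1

(1, 7)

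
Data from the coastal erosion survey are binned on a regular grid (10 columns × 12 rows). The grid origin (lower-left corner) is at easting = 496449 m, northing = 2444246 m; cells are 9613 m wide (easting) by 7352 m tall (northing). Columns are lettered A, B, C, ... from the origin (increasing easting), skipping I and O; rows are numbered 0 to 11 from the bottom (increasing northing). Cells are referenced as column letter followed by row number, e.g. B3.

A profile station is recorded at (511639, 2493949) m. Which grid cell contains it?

Column index: ⌊(511639 − 496449) / 9613⌋ = ⌊1.580⌋ = 1 → column B
Row offset from origin: ⌊(2493949 − 2444246) / 7352⌋ = ⌊6.760⌋ = 6 → row 6

B6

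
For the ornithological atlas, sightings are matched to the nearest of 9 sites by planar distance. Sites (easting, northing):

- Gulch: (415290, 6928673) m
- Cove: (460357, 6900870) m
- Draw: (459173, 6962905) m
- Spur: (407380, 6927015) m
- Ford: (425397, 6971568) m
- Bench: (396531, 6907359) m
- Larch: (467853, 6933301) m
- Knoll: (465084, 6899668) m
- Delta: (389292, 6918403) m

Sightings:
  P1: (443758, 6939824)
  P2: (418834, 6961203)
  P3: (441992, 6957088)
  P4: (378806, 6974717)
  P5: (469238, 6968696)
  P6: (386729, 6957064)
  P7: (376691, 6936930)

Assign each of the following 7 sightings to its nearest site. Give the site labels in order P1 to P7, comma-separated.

Larch, Ford, Draw, Ford, Draw, Spur, Delta

P1 → Larch (d²=623118554.00)
P2 → Ford (d²=150506194.00)
P3 → Draw (d²=329024250.00)
P4 → Ford (d²=2180637482.00)
P5 → Draw (d²=134839906.00)
P6 → Spur (d²=1329406202.00)
P7 → Delta (d²=502034930.00)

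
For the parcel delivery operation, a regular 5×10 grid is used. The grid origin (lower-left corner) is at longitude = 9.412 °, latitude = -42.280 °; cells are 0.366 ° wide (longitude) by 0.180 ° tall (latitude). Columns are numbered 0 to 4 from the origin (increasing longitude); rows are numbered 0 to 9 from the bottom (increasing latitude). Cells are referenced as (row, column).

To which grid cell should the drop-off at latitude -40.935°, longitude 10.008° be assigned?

Column index: ⌊(10.008 − 9.412) / 0.366⌋ = ⌊1.628⌋ = 1
Row offset from origin: ⌊(-40.935 − -42.280) / 0.180⌋ = ⌊7.472⌋ = 7 → row 7

(7, 1)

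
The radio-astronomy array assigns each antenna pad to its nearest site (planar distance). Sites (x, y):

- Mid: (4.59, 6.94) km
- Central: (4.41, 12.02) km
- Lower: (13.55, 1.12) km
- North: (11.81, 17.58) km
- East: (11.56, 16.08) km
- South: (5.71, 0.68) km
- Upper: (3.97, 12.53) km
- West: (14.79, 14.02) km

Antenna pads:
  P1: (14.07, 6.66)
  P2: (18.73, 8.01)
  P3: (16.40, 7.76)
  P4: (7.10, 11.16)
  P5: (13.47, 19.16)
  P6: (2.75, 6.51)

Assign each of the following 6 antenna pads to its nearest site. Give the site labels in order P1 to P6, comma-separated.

Lower, West, West, Central, North, Mid

P1 → Lower (d²=30.96)
P2 → West (d²=51.64)
P3 → West (d²=41.78)
P4 → Central (d²=7.98)
P5 → North (d²=5.25)
P6 → Mid (d²=3.57)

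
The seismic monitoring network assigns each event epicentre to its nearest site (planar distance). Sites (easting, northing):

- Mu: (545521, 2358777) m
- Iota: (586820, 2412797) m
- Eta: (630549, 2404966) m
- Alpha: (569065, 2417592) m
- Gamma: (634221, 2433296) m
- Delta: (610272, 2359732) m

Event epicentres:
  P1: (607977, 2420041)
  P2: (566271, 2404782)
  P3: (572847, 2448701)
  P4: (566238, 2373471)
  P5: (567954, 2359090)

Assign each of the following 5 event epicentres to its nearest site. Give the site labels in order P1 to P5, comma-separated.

Iota, Alpha, Alpha, Mu, Mu

P1 → Iota (d²=500094185.00)
P2 → Alpha (d²=171902536.00)
P3 → Alpha (d²=982073405.00)
P4 → Mu (d²=645107725.00)
P5 → Mu (d²=503337458.00)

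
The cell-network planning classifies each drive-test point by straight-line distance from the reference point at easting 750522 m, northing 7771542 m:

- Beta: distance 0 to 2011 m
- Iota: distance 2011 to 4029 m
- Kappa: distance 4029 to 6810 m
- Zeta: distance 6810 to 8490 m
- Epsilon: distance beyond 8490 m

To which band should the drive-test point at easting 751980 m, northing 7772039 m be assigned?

Beta

Distance = √((751980−750522)² + (7772039−7771542)²) = √(2125764.000 + 247009.000) = 1540.381 m.
0 ≤ 1540.381 < 2011 → Beta.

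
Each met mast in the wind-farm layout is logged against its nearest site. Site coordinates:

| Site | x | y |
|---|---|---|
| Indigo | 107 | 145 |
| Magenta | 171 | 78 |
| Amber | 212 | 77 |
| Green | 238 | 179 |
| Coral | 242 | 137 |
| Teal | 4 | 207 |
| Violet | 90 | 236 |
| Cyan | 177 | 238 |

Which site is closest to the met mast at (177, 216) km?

Cyan

Squared distances to each site:
Indigo: 9941.000; Magenta: 19080.000; Amber: 20546.000; Green: 5090.000; Coral: 10466.000; Teal: 30010.000; Violet: 7969.000; Cyan: 484.000.
Minimum at Cyan.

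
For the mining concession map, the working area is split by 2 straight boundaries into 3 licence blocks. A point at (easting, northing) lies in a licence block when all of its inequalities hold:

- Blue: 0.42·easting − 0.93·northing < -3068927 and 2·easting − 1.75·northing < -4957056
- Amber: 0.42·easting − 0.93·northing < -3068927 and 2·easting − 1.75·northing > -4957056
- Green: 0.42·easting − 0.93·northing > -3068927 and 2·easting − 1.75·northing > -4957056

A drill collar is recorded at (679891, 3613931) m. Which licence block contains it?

0.42·679891 − 0.93·3613931 = -3075401.610, which is < -3068927
2·679891 − 1.75·3613931 = -4964597.250, which is < -4957056
This sign pattern matches Blue.

Blue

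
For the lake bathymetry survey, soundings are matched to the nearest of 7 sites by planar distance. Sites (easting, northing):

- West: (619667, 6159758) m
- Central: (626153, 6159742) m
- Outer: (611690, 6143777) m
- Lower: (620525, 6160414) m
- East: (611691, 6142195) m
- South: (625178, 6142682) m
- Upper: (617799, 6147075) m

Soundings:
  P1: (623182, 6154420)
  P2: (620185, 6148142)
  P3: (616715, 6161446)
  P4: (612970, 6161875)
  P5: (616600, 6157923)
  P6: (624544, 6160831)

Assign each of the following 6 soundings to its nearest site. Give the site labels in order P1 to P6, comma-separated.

Central, Upper, West, West, West, Central

P1 → Central (d²=37150525.00)
P2 → Upper (d²=6831485.00)
P3 → West (d²=11563648.00)
P4 → West (d²=49331498.00)
P5 → West (d²=12773714.00)
P6 → Central (d²=3774802.00)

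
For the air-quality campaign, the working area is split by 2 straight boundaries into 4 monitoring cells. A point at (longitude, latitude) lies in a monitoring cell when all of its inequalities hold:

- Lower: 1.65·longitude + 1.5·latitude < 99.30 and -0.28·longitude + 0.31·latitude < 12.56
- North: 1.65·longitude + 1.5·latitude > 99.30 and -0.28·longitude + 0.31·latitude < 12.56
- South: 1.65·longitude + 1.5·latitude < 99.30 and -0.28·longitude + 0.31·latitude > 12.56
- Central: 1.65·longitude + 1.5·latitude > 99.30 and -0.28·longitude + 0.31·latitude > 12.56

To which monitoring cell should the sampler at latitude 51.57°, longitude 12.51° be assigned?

Lower

1.65·12.51 + 1.5·51.57 = 97.996, which is < 99.30
-0.28·12.51 + 0.31·51.57 = 12.484, which is < 12.56
This sign pattern matches Lower.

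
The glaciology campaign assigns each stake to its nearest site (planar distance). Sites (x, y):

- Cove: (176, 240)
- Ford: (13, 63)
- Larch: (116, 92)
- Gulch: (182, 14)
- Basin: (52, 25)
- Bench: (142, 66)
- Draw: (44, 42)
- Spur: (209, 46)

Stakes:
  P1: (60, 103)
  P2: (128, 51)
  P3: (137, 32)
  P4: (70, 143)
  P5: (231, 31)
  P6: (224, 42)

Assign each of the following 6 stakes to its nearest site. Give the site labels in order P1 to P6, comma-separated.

Larch, Bench, Bench, Larch, Spur, Spur

P1 → Larch (d²=3257.00)
P2 → Bench (d²=421.00)
P3 → Bench (d²=1181.00)
P4 → Larch (d²=4717.00)
P5 → Spur (d²=709.00)
P6 → Spur (d²=241.00)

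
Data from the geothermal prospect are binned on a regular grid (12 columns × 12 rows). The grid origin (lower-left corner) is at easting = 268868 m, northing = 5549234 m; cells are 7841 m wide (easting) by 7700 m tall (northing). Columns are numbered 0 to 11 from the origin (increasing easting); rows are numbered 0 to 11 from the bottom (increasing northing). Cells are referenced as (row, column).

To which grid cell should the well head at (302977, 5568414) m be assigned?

Column index: ⌊(302977 − 268868) / 7841⌋ = ⌊4.350⌋ = 4
Row offset from origin: ⌊(5568414 − 5549234) / 7700⌋ = ⌊2.491⌋ = 2 → row 2

(2, 4)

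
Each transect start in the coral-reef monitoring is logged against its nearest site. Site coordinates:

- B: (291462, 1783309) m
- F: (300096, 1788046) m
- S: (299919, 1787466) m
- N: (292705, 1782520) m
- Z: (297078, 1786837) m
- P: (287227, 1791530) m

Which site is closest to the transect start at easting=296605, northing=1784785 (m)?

Z

Squared distances to each site:
B: 28629025.000; F: 22821202.000; S: 18170357.000; N: 20340225.000; Z: 4434433.000; P: 133441909.000.
Minimum at Z.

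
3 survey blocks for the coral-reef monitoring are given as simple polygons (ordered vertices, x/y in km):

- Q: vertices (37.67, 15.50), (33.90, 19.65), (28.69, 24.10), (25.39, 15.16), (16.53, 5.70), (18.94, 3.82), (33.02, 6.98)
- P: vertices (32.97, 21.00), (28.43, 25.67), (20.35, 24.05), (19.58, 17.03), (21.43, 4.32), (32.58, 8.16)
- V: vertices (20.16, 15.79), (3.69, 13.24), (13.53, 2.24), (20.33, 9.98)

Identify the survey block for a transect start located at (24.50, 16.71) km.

P

Cast a ray rightward from (24.50, 16.71). For each polygon, the edges (by vertex number in listed order) whose endpoints lie on opposite sides of y = 16.71, where each meets that height, and whether that is right or left of the point:
Q: 1–2 at x≈36.571 (right), 3–4 at x≈25.962 (right) → 2 crossings.
P: 4–5 at x≈19.627 (left), 6–1 at x≈32.840 (right) → 1 crossing.
V: no edge straddles that height → 0 crossings.
Only P has an odd count, so the point is inside P.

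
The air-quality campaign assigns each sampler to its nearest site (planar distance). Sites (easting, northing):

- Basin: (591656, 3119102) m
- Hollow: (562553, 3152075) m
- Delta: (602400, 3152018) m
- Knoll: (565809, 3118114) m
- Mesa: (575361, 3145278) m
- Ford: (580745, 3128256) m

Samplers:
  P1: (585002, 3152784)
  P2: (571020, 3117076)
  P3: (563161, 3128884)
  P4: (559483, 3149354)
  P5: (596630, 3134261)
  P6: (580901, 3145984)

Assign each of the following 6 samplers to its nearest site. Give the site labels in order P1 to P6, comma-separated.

P1 → Mesa (d²=149288917.00)
P2 → Knoll (d²=28231965.00)
P3 → Knoll (d²=123004804.00)
P4 → Hollow (d²=16828741.00)
P5 → Basin (d²=254535957.00)
P6 → Mesa (d²=31190036.00)

Mesa, Knoll, Knoll, Hollow, Basin, Mesa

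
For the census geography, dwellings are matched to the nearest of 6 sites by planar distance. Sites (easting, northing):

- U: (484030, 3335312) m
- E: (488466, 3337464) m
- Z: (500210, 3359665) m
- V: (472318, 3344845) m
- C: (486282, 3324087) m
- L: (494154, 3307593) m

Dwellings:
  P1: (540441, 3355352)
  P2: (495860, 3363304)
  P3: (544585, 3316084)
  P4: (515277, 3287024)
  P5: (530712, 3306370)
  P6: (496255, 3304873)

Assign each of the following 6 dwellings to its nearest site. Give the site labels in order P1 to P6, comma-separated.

Z, Z, L, L, L, L

P1 → Z (d²=1637135330.00)
P2 → Z (d²=32164821.00)
P3 → L (d²=2615382842.00)
P4 → L (d²=869264890.00)
P5 → L (d²=1337983093.00)
P6 → L (d²=11812601.00)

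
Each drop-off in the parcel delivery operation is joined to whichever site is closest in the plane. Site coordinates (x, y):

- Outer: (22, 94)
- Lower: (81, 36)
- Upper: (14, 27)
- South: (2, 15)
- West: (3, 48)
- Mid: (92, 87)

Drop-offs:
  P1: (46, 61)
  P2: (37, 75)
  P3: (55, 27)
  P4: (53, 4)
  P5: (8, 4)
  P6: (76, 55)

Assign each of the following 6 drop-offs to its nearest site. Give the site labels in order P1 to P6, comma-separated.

Outer, Outer, Lower, Lower, South, Lower

P1 → Outer (d²=1665.00)
P2 → Outer (d²=586.00)
P3 → Lower (d²=757.00)
P4 → Lower (d²=1808.00)
P5 → South (d²=157.00)
P6 → Lower (d²=386.00)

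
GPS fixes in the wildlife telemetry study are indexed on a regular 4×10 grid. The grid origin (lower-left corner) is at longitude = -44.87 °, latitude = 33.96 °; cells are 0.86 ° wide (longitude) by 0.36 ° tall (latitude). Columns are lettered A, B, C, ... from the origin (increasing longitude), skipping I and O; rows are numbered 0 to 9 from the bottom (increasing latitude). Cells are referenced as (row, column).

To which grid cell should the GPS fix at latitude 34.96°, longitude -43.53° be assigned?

(2, B)

Column index: ⌊(-43.53 − -44.87) / 0.86⌋ = ⌊1.558⌋ = 1 → column B
Row offset from origin: ⌊(34.96 − 33.96) / 0.36⌋ = ⌊2.778⌋ = 2 → row 2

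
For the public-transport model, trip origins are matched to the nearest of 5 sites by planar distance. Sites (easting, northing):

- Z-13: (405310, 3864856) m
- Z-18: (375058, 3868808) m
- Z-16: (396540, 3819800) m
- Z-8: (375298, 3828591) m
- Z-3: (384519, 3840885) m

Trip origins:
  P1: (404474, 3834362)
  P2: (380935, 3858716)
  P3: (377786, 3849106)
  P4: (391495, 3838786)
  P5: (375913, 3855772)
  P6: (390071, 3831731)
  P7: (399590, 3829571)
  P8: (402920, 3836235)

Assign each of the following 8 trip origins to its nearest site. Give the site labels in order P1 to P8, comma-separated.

P1 → Z-16 (d²=275000200.00)
P2 → Z-18 (d²=136387593.00)
P3 → Z-3 (d²=112918130.00)
P4 → Z-3 (d²=53070377.00)
P5 → Z-18 (d²=170668321.00)
P6 → Z-3 (d²=114620420.00)
P7 → Z-16 (d²=104774941.00)
P8 → Z-16 (d²=310813625.00)

Z-16, Z-18, Z-3, Z-3, Z-18, Z-3, Z-16, Z-16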